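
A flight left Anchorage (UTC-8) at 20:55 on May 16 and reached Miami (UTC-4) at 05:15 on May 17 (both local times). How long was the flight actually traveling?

Departure in UTC: 20:55 + 8:00 = 04:55 on May 17.
Arrival in UTC: 05:15 + 4:00 = 09:15 on May 17.
Elapsed = 09:15 − 04:55 = 4 hours 20 minutes.

4 hours 20 minutes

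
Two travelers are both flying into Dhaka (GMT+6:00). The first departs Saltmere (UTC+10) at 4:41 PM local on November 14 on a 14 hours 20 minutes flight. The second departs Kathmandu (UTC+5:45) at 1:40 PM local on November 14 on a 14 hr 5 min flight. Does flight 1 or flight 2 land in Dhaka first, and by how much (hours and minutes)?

the first, by 59 minutes

Flight 1 in UTC: 4:41 PM − 10:00 = 6:41 AM on Nov 14.
+14 hours 20 minutes → arrive 9:01 PM UTC on Nov 14.
Flight 2 in UTC: 1:40 PM − 5:45 = 7:55 AM on Nov 14.
+14 hours and 5 minutes → arrive 10:00 PM UTC on Nov 14.
Flight 1 lands earlier by 59 minutes.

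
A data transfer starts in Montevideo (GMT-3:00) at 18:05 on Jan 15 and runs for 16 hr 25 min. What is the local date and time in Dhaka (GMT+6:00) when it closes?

Convert start to UTC: 18:05 + 3:00 = 21:05 UTC on Jan 15.
Add 16 hours 25 minutes duration → 13:30 UTC (Jan 16).
Dhaka is UTC+6:00, so local end time = 13:30 + 6:00 = 19:30 on Jan 16.

19:30 on Jan 16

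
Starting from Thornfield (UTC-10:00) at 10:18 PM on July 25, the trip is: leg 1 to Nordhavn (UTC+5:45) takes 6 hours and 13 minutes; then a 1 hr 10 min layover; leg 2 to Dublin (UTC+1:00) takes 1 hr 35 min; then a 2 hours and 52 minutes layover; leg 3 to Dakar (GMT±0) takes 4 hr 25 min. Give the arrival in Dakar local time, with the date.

Convert departure to UTC: 10:18 PM + 10:00 = 8:18 AM UTC on Jul 26.
Add 6 hours 13 minutes leg 1 → 2:31 PM UTC.
Add 1 hour 10 minutes layover in Nordhavn → 3:41 PM UTC.
Add 1 hour and 35 minutes leg 2 → 5:16 PM UTC.
Add 2 hours 52 minutes layover in Dublin → 8:08 PM UTC.
Add 4 hours 25 minutes leg 3 → 12:33 AM UTC (Jul 27).
Dakar is UTC+0, so local arrival is the same: 12:33 AM on Jul 27.

12:33 AM on July 27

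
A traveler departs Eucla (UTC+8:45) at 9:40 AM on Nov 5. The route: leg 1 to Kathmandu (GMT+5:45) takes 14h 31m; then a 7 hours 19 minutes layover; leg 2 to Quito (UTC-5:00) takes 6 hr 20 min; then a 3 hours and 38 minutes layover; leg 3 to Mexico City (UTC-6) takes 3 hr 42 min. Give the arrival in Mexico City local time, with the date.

6:25 AM on November 6

Convert departure to UTC: 9:40 AM − 8:45 = 12:55 AM UTC on Nov 5.
Add 14 hours 31 minutes leg 1 → 3:26 PM UTC.
Add 7 hours 19 minutes layover in Kathmandu → 10:45 PM UTC.
Add 6 hours 20 minutes leg 2 → 5:05 AM UTC (Nov 6).
Add 3 hours and 38 minutes layover in Quito → 8:43 AM UTC.
Add 3 hours and 42 minutes leg 3 → 12:25 PM UTC.
Mexico City is UTC−6:00, so local arrival = 12:25 PM − 6:00 = 6:25 AM on Nov 6.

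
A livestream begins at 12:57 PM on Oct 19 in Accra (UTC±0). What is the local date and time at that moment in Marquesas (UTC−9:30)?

Accra is UTC+0 so that is 12:57 PM UTC.
Marquesas is UTC−9:30: 12:57 PM − 9:30 = 3:27 AM on Oct 19.

3:27 AM on Oct 19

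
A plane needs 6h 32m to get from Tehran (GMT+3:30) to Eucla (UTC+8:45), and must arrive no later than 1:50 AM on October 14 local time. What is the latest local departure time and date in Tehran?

2:03 PM on October 13

Target arrival in UTC: 1:50 AM − 8:45 = 5:05 PM on Oct 13.
Subtract 6 hours and 32 minutes → departure 10:33 AM UTC on Oct 13.
Tehran is UTC+3:30: 10:33 AM + 3:30 = 2:03 PM on Oct 13.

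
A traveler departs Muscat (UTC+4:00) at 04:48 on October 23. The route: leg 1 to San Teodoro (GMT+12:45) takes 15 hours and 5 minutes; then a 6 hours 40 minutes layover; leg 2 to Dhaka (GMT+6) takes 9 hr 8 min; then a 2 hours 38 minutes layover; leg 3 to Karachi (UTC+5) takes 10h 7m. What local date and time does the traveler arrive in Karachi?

Convert departure to UTC: 04:48 − 4:00 = 00:48 UTC on Oct 23.
Add 15 hours and 5 minutes leg 1 → 15:53 UTC.
Add 6 hours 40 minutes layover in San Teodoro → 22:33 UTC.
Add 9 hours and 8 minutes leg 2 → 07:41 UTC (Oct 24).
Add 2 hours 38 minutes layover in Dhaka → 10:19 UTC.
Add 10 hours 7 minutes leg 3 → 20:26 UTC.
Karachi is UTC+5:00, so local arrival = 20:26 + 5:00 = 01:26 on Oct 25.

01:26 on October 25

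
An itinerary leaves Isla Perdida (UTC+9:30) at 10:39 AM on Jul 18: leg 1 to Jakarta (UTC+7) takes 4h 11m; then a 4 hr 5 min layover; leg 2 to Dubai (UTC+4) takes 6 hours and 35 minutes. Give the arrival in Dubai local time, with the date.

Convert departure to UTC: 10:39 AM − 9:30 = 1:09 AM UTC on Jul 18.
Add 4 hours and 11 minutes leg 1 → 5:20 AM UTC.
Add 4 hours 5 minutes layover in Jakarta → 9:25 AM UTC.
Add 6 hours and 35 minutes leg 2 → 4:00 PM UTC.
Dubai is UTC+4:00, so local arrival = 4:00 PM + 4:00 = 8:00 PM on Jul 18.

8:00 PM on July 18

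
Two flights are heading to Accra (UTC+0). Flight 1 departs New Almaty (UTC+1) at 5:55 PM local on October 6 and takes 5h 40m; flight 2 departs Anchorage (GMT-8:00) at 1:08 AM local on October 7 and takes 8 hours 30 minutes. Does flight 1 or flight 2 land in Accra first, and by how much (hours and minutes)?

the first, by 19 hours 3 minutes

Flight 1 in UTC: 5:55 PM − 1:00 = 4:55 PM on Oct 6.
+5 hours 40 minutes → arrive 10:35 PM UTC on Oct 6.
Flight 2 in UTC: 1:08 AM + 8:00 = 9:08 AM on Oct 7.
+8 hours and 30 minutes → arrive 5:38 PM UTC on Oct 7.
Flight 1 lands earlier by 19 hours 3 minutes.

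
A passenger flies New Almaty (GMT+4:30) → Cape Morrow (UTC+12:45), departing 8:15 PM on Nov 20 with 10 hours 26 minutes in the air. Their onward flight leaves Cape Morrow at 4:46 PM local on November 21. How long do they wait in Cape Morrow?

Convert departure to UTC: 8:15 PM − 4:30 = 3:45 PM UTC on Nov 20.
Add 10 hours 26 minutes flight time → 2:11 AM UTC (Nov 21).
Cape Morrow is UTC+12:45, so local arrival = 2:11 AM + 12:45 = 2:56 PM on Nov 21.
Layover = 4:46 PM − 2:56 PM = 1 hour 50 minutes.

1 hour 50 minutes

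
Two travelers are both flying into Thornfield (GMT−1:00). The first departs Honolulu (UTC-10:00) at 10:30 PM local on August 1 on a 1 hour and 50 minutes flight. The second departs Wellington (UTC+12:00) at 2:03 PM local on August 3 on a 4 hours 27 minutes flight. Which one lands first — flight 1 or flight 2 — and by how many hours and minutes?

the first, by 20 hours 10 minutes

Flight 1 in UTC: 10:30 PM + 10:00 = 8:30 AM on Aug 2.
+1 hour and 50 minutes → arrive 10:20 AM UTC on Aug 2.
Flight 2 in UTC: 2:03 PM − 12:00 = 2:03 AM on Aug 3.
+4 hours 27 minutes → arrive 6:30 AM UTC on Aug 3.
Flight 1 lands earlier by 20 hours 10 minutes.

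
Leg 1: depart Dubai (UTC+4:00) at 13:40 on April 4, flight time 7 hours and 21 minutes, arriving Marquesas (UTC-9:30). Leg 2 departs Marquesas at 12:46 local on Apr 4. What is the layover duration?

5 hours 15 minutes

Convert departure to UTC: 13:40 − 4:00 = 09:40 UTC on Apr 4.
Add 7 hours 21 minutes flight time → 17:01 UTC.
Marquesas is UTC−9:30, so local arrival = 17:01 − 9:30 = 07:31 on Apr 4.
Layover = 12:46 − 07:31 = 5 hours 15 minutes.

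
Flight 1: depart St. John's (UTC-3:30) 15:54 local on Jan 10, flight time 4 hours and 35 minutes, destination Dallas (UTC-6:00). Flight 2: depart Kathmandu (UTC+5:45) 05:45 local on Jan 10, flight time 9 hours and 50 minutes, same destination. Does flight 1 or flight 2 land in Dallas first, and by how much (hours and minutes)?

Flight 1 in UTC: 15:54 + 3:30 = 19:24 on Jan 10.
+4 hours 35 minutes → arrive 23:59 UTC on Jan 10.
Flight 2 in UTC: 05:45 − 5:45 = 00:00 on Jan 10.
+9 hours 50 minutes → arrive 09:50 UTC on Jan 10.
Flight 2 lands earlier by 14 hours 9 minutes.

the second, by 14 hours 9 minutes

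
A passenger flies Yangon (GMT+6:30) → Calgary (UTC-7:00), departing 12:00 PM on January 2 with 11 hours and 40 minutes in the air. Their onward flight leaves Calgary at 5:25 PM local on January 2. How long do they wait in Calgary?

7 hours 15 minutes

Convert departure to UTC: 12:00 PM − 6:30 = 5:30 AM UTC on Jan 2.
Add 11 hours and 40 minutes flight time → 5:10 PM UTC.
Calgary is UTC−7:00, so local arrival = 5:10 PM − 7:00 = 10:10 AM on Jan 2.
Layover = 5:25 PM − 10:10 AM = 7 hours 15 minutes.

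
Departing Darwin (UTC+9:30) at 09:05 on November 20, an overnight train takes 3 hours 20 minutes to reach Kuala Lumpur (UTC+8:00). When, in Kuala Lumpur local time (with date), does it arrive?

10:55 on Nov 20

Convert departure to UTC: 09:05 − 9:30 = 23:35 UTC on Nov 19.
Add 3 hours and 20 minutes travel time → 02:55 UTC (Nov 20).
Kuala Lumpur is UTC+8:00, so local arrival = 02:55 + 8:00 = 10:55 on Nov 20.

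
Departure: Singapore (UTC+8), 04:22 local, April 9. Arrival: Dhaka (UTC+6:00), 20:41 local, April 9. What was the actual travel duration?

Departure in UTC: 04:22 − 8:00 = 20:22 on Apr 8.
Arrival in UTC: 20:41 − 6:00 = 14:41 on Apr 9.
Elapsed = 14:41 − 20:22 (+1 day) = 18 hours 19 minutes.

18 hours 19 minutes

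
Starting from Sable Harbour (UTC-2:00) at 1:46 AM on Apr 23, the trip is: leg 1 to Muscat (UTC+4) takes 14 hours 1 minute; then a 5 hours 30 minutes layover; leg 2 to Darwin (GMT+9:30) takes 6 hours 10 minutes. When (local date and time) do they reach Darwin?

2:57 PM on April 24

Convert departure to UTC: 1:46 AM + 2:00 = 3:46 AM UTC on Apr 23.
Add 14 hours 1 minute leg 1 → 5:47 PM UTC.
Add 5 hours and 30 minutes layover in Muscat → 11:17 PM UTC.
Add 6 hours and 10 minutes leg 2 → 5:27 AM UTC (Apr 24).
Darwin is UTC+9:30, so local arrival = 5:27 AM + 9:30 = 2:57 PM on Apr 24.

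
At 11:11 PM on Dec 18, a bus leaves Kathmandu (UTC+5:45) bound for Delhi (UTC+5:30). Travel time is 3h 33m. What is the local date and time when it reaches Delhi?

Convert departure to UTC: 11:11 PM − 5:45 = 5:26 PM UTC on Dec 18.
Add 3 hours and 33 minutes travel time → 8:59 PM UTC.
Delhi is UTC+5:30, so local arrival = 8:59 PM + 5:30 = 2:29 AM on Dec 19.

2:29 AM on December 19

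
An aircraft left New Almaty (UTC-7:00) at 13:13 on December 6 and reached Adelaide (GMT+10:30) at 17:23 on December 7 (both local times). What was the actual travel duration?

10 hours 40 minutes

Adelaide is 17:30 ahead of New Almaty.
Clock-face elapsed time (ignoring zones) is 28 hours 10 minutes.
Actual elapsed = 28 hours 10 minutes − 17:30 = 10 hours 40 minutes.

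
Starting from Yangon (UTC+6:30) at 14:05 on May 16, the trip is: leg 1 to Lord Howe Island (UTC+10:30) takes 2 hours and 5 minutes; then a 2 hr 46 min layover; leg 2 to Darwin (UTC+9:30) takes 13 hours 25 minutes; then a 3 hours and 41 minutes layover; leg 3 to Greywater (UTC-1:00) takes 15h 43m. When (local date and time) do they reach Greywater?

Convert departure to UTC: 14:05 − 6:30 = 07:35 UTC on May 16.
Add 2 hours 5 minutes leg 1 → 09:40 UTC.
Add 2 hours 46 minutes layover in Lord Howe Island → 12:26 UTC.
Add 13 hours and 25 minutes leg 2 → 01:51 UTC (May 17).
Add 3 hours and 41 minutes layover in Darwin → 05:32 UTC.
Add 15 hours and 43 minutes leg 3 → 21:15 UTC.
Greywater is UTC−1:00, so local arrival = 21:15 − 1:00 = 20:15 on May 17.

20:15 on May 17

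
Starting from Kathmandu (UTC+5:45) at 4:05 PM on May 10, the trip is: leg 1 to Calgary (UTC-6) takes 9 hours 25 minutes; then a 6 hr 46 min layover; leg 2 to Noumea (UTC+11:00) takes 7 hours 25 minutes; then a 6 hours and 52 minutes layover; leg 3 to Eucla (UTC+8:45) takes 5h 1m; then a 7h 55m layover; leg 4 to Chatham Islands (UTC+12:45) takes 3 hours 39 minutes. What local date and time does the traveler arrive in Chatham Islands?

Convert departure to UTC: 4:05 PM − 5:45 = 10:20 AM UTC on May 10.
Add 9 hours and 25 minutes leg 1 → 7:45 PM UTC.
Add 6 hours and 46 minutes layover in Calgary → 2:31 AM UTC (May 11).
Add 7 hours and 25 minutes leg 2 → 9:56 AM UTC.
Add 6 hours 52 minutes layover in Noumea → 4:48 PM UTC.
Add 5 hours and 1 minute leg 3 → 9:49 PM UTC.
Add 7 hours and 55 minutes layover in Eucla → 5:44 AM UTC (May 12).
Add 3 hours and 39 minutes leg 4 → 9:23 AM UTC.
Chatham Islands is UTC+12:45, so local arrival = 9:23 AM + 12:45 = 10:08 PM on May 12.

10:08 PM on May 12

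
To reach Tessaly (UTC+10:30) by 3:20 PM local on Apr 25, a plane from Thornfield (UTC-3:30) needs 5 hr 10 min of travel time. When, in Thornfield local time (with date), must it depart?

8:10 PM on Apr 24

Target arrival in UTC: 3:20 PM − 10:30 = 4:50 AM on Apr 25.
Subtract 5 hours and 10 minutes → departure 11:40 PM UTC on Apr 24.
Thornfield is UTC−3:30: 11:40 PM − 3:30 = 8:10 PM on Apr 24.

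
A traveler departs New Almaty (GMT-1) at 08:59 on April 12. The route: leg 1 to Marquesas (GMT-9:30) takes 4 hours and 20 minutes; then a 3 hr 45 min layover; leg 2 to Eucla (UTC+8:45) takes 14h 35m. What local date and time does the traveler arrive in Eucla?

Convert departure to UTC: 08:59 + 1:00 = 09:59 UTC on Apr 12.
Add 4 hours 20 minutes leg 1 → 14:19 UTC.
Add 3 hours and 45 minutes layover in Marquesas → 18:04 UTC.
Add 14 hours and 35 minutes leg 2 → 08:39 UTC (Apr 13).
Eucla is UTC+8:45, so local arrival = 08:39 + 8:45 = 17:24 on Apr 13.

17:24 on April 13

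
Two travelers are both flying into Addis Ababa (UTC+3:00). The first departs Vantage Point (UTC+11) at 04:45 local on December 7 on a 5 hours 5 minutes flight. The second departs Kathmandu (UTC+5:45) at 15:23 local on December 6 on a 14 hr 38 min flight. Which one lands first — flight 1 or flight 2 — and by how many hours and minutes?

Flight 1 in UTC: 04:45 − 11:00 = 17:45 on Dec 6.
+5 hours 5 minutes → arrive 22:50 UTC on Dec 6.
Flight 2 in UTC: 15:23 − 5:45 = 09:38 on Dec 6.
+14 hours 38 minutes → arrive 00:16 UTC on Dec 7.
Flight 1 lands earlier by 1 hour 26 minutes.

the first, by 1 hour 26 minutes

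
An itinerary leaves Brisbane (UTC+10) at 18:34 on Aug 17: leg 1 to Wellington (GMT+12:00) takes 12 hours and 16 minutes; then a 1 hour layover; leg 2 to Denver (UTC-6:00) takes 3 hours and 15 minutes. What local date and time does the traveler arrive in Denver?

Convert departure to UTC: 18:34 − 10:00 = 08:34 UTC on Aug 17.
Add 12 hours and 16 minutes leg 1 → 20:50 UTC.
Add 1 hour layover in Wellington → 21:50 UTC.
Add 3 hours and 15 minutes leg 2 → 01:05 UTC (Aug 18).
Denver is UTC−6:00, so local arrival = 01:05 − 6:00 = 19:05 on Aug 17.

19:05 on Aug 17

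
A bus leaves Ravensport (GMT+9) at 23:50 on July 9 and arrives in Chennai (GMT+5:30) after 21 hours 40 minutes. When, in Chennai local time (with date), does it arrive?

18:00 on July 10

Convert departure to UTC: 23:50 − 9:00 = 14:50 UTC on Jul 9.
Add 21 hours and 40 minutes travel time → 12:30 UTC (Jul 10).
Chennai is UTC+5:30, so local arrival = 12:30 + 5:30 = 18:00 on Jul 10.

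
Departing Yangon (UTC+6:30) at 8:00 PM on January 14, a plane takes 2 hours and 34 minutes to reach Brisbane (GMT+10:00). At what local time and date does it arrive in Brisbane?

Brisbane is 3:30 ahead of Yangon.
After 2 hours and 34 minutes it is 10:34 PM in Yangon.
Shift by the zone difference: 10:34 PM + 3:30 = 2:04 AM on Jan 15 in Brisbane.

2:04 AM on January 15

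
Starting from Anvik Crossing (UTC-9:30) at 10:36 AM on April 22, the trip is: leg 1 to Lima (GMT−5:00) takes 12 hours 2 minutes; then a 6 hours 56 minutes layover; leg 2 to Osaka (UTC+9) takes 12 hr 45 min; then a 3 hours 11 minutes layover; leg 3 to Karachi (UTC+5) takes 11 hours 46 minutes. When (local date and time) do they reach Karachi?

Convert departure to UTC: 10:36 AM + 9:30 = 8:06 PM UTC on Apr 22.
Add 12 hours 2 minutes leg 1 → 8:08 AM UTC (Apr 23).
Add 6 hours and 56 minutes layover in Lima → 3:04 PM UTC.
Add 12 hours and 45 minutes leg 2 → 3:49 AM UTC (Apr 24).
Add 3 hours and 11 minutes layover in Osaka → 7:00 AM UTC.
Add 11 hours and 46 minutes leg 3 → 6:46 PM UTC.
Karachi is UTC+5:00, so local arrival = 6:46 PM + 5:00 = 11:46 PM on Apr 24.

11:46 PM on Apr 24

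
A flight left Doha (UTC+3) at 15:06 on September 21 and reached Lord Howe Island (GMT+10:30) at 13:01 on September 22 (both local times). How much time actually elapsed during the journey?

14 hours 25 minutes

Departure in UTC: 15:06 − 3:00 = 12:06 on Sep 21.
Arrival in UTC: 13:01 − 10:30 = 02:31 on Sep 22.
Elapsed = 02:31 − 12:06 (+1 day) = 14 hours 25 minutes.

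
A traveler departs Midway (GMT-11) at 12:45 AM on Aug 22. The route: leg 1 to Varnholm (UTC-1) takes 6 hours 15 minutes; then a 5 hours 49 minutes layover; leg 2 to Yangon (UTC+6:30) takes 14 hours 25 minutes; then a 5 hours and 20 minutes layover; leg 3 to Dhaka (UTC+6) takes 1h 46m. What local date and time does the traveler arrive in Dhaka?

3:20 AM on August 24

Convert departure to UTC: 12:45 AM + 11:00 = 11:45 AM UTC on Aug 22.
Add 6 hours and 15 minutes leg 1 → 6:00 PM UTC.
Add 5 hours 49 minutes layover in Varnholm → 11:49 PM UTC.
Add 14 hours and 25 minutes leg 2 → 2:14 PM UTC (Aug 23).
Add 5 hours 20 minutes layover in Yangon → 7:34 PM UTC.
Add 1 hour 46 minutes leg 3 → 9:20 PM UTC.
Dhaka is UTC+6:00, so local arrival = 9:20 PM + 6:00 = 3:20 AM on Aug 24.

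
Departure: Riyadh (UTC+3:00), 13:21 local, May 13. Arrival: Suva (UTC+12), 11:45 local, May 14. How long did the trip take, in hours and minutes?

Departure in UTC: 13:21 − 3:00 = 10:21 on May 13.
Arrival in UTC: 11:45 − 12:00 = 23:45 on May 13.
Elapsed = 23:45 − 10:21 = 13 hours 24 minutes.

13 hours 24 minutes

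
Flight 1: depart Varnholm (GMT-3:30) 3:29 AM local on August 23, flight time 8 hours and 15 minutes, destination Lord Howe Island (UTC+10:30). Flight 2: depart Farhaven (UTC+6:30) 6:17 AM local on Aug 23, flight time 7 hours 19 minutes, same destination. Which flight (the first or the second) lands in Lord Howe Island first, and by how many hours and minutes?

Flight 1 in UTC: 3:29 AM + 3:30 = 6:59 AM on Aug 23.
+8 hours and 15 minutes → arrive 3:14 PM UTC on Aug 23.
Flight 2 in UTC: 6:17 AM − 6:30 = 11:47 PM on Aug 22.
+7 hours 19 minutes → arrive 7:06 AM UTC on Aug 23.
Flight 2 lands earlier by 8 hours 8 minutes.

the second, by 8 hours 8 minutes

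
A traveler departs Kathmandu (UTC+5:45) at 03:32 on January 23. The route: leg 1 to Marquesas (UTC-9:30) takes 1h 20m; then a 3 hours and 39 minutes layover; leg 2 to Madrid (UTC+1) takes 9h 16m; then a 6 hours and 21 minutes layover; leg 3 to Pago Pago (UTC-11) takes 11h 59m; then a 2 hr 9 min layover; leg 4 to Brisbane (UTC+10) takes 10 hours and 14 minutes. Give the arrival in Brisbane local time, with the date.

Convert departure to UTC: 03:32 − 5:45 = 21:47 UTC on Jan 22.
Add 1 hour and 20 minutes leg 1 → 23:07 UTC.
Add 3 hours and 39 minutes layover in Marquesas → 02:46 UTC (Jan 23).
Add 9 hours 16 minutes leg 2 → 12:02 UTC.
Add 6 hours and 21 minutes layover in Madrid → 18:23 UTC.
Add 11 hours 59 minutes leg 3 → 06:22 UTC (Jan 24).
Add 2 hours and 9 minutes layover in Pago Pago → 08:31 UTC.
Add 10 hours and 14 minutes leg 4 → 18:45 UTC.
Brisbane is UTC+10:00, so local arrival = 18:45 + 10:00 = 04:45 on Jan 25.

04:45 on January 25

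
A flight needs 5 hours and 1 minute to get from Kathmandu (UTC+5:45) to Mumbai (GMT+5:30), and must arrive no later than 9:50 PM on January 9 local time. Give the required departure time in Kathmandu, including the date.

Target arrival in UTC: 9:50 PM − 5:30 = 4:20 PM on Jan 9.
Subtract 5 hours 1 minute → departure 11:19 AM UTC on Jan 9.
Kathmandu is UTC+5:45: 11:19 AM + 5:45 = 5:04 PM on Jan 9.

5:04 PM on January 9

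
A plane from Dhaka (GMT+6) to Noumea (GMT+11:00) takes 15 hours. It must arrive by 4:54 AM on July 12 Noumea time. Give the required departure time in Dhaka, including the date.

8:54 AM on July 11

Target arrival in UTC: 4:54 AM − 11:00 = 5:54 PM on Jul 11.
Subtract 15 hours → departure 2:54 AM UTC on Jul 11.
Dhaka is UTC+6:00: 2:54 AM + 6:00 = 8:54 AM on Jul 11.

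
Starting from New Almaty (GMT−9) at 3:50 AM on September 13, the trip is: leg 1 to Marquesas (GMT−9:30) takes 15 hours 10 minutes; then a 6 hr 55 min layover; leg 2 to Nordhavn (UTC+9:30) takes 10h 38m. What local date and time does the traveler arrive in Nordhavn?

Convert departure to UTC: 3:50 AM + 9:00 = 12:50 PM UTC on Sep 13.
Add 15 hours and 10 minutes leg 1 → 4:00 AM UTC (Sep 14).
Add 6 hours and 55 minutes layover in Marquesas → 10:55 AM UTC.
Add 10 hours 38 minutes leg 2 → 9:33 PM UTC.
Nordhavn is UTC+9:30, so local arrival = 9:33 PM + 9:30 = 7:03 AM on Sep 15.

7:03 AM on September 15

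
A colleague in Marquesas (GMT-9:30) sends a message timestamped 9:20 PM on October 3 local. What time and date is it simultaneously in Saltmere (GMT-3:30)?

Saltmere is 6:00 ahead of Marquesas.
Shift by the zone difference: 9:20 PM + 6:00 = 3:20 AM on Oct 4 in Saltmere.

3:20 AM on Oct 4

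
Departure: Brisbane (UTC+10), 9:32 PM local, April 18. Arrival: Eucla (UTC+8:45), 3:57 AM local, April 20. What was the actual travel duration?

Eucla is 1:15 behind Brisbane.
Clock-face elapsed time (ignoring zones) is 30 hours 25 minutes.
Actual elapsed = 30 hours 25 minutes + 1:15 = 31 hours 40 minutes.

31 hours 40 minutes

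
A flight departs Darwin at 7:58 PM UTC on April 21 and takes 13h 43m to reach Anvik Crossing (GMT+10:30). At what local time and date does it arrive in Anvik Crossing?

Departure is given in UTC: 7:58 PM on Apr 21.
Add 13 hours 43 minutes → 9:41 AM UTC (Apr 22).
Anvik Crossing is UTC+10:30: 9:41 AM + 10:30 = 8:11 PM on Apr 22.

8:11 PM on Apr 22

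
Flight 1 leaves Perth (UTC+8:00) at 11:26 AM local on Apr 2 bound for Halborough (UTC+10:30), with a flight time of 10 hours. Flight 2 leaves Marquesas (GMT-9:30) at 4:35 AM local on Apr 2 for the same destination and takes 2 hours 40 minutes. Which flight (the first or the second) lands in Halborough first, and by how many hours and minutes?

the first, by 3 hours 19 minutes

Flight 1 in UTC: 11:26 AM − 8:00 = 3:26 AM on Apr 2.
+10 hours → arrive 1:26 PM UTC on Apr 2.
Flight 2 in UTC: 4:35 AM + 9:30 = 2:05 PM on Apr 2.
+2 hours and 40 minutes → arrive 4:45 PM UTC on Apr 2.
Flight 1 lands earlier by 3 hours 19 minutes.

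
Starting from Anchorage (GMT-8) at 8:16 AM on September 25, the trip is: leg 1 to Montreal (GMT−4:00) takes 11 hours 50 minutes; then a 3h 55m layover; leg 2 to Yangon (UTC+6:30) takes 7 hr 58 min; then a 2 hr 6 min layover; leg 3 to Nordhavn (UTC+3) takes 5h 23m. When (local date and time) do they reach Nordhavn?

2:28 AM on September 27

Convert departure to UTC: 8:16 AM + 8:00 = 4:16 PM UTC on Sep 25.
Add 11 hours and 50 minutes leg 1 → 4:06 AM UTC (Sep 26).
Add 3 hours and 55 minutes layover in Montreal → 8:01 AM UTC.
Add 7 hours and 58 minutes leg 2 → 3:59 PM UTC.
Add 2 hours and 6 minutes layover in Yangon → 6:05 PM UTC.
Add 5 hours 23 minutes leg 3 → 11:28 PM UTC.
Nordhavn is UTC+3:00, so local arrival = 11:28 PM + 3:00 = 2:28 AM on Sep 27.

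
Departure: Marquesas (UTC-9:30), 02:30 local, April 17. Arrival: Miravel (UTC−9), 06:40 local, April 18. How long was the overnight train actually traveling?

27 hours 40 minutes

Departure in UTC: 02:30 + 9:30 = 12:00 on Apr 17.
Arrival in UTC: 06:40 + 9:00 = 15:40 on Apr 18.
Elapsed = 15:40 − 12:00 (+1 day) = 27 hours 40 minutes.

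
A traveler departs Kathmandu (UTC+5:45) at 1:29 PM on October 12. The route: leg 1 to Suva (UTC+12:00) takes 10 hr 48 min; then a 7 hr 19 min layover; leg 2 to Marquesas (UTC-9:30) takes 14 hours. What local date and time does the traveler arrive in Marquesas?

6:21 AM on October 13

Convert departure to UTC: 1:29 PM − 5:45 = 7:44 AM UTC on Oct 12.
Add 10 hours 48 minutes leg 1 → 6:32 PM UTC.
Add 7 hours and 19 minutes layover in Suva → 1:51 AM UTC (Oct 13).
Add 14 hours leg 2 → 3:51 PM UTC.
Marquesas is UTC−9:30, so local arrival = 3:51 PM − 9:30 = 6:21 AM on Oct 13.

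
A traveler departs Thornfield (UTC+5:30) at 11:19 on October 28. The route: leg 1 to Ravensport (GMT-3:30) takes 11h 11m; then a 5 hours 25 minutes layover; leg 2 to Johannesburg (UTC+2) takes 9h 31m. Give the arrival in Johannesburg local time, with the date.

09:56 on Oct 29

Convert departure to UTC: 11:19 − 5:30 = 05:49 UTC on Oct 28.
Add 11 hours and 11 minutes leg 1 → 17:00 UTC.
Add 5 hours and 25 minutes layover in Ravensport → 22:25 UTC.
Add 9 hours and 31 minutes leg 2 → 07:56 UTC (Oct 29).
Johannesburg is UTC+2:00, so local arrival = 07:56 + 2:00 = 09:56 on Oct 29.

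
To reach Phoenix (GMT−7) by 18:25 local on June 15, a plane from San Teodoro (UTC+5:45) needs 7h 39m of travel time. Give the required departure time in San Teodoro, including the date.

Target arrival in UTC: 18:25 + 7:00 = 01:25 on Jun 16.
Subtract 7 hours 39 minutes → departure 17:46 UTC on Jun 15.
San Teodoro is UTC+5:45: 17:46 + 5:45 = 23:31 on Jun 15.

23:31 on Jun 15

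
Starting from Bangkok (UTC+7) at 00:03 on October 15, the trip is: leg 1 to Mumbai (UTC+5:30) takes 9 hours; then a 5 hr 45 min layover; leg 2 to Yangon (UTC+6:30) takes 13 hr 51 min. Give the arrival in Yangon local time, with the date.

Convert departure to UTC: 00:03 − 7:00 = 17:03 UTC on Oct 14.
Add 9 hours leg 1 → 02:03 UTC (Oct 15).
Add 5 hours and 45 minutes layover in Mumbai → 07:48 UTC.
Add 13 hours and 51 minutes leg 2 → 21:39 UTC.
Yangon is UTC+6:30, so local arrival = 21:39 + 6:30 = 04:09 on Oct 16.

04:09 on Oct 16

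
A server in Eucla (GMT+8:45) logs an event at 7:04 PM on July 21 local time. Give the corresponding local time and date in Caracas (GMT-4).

6:19 AM on July 21

In UTC: 7:04 PM − 8:45 = 10:19 AM on Jul 21.
Caracas is UTC−4:00: 10:19 AM − 4:00 = 6:19 AM on Jul 21.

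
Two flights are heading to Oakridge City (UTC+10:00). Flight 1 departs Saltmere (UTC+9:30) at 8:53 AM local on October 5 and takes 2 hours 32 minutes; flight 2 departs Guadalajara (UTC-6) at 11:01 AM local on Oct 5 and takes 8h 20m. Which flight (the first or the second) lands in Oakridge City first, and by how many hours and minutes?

the first, by 23 hours 26 minutes

Flight 1 in UTC: 8:53 AM − 9:30 = 11:23 PM on Oct 4.
+2 hours and 32 minutes → arrive 1:55 AM UTC on Oct 5.
Flight 2 in UTC: 11:01 AM + 6:00 = 5:01 PM on Oct 5.
+8 hours and 20 minutes → arrive 1:21 AM UTC on Oct 6.
Flight 1 lands earlier by 23 hours 26 minutes.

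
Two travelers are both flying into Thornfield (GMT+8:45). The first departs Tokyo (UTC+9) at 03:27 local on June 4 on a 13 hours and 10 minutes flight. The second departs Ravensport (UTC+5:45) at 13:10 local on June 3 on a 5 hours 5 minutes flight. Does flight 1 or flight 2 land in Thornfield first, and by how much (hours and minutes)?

the second, by 19 hours 7 minutes

Flight 1 in UTC: 03:27 − 9:00 = 18:27 on Jun 3.
+13 hours 10 minutes → arrive 07:37 UTC on Jun 4.
Flight 2 in UTC: 13:10 − 5:45 = 07:25 on Jun 3.
+5 hours 5 minutes → arrive 12:30 UTC on Jun 3.
Flight 2 lands earlier by 19 hours 7 minutes.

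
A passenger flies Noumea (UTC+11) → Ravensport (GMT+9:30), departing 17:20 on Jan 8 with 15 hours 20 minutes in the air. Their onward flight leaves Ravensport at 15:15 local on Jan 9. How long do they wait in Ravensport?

8 hours 5 minutes

Convert departure to UTC: 17:20 − 11:00 = 06:20 UTC on Jan 8.
Add 15 hours 20 minutes flight time → 21:40 UTC.
Ravensport is UTC+9:30, so local arrival = 21:40 + 9:30 = 07:10 on Jan 9.
Layover = 15:15 − 07:10 = 8 hours 5 minutes.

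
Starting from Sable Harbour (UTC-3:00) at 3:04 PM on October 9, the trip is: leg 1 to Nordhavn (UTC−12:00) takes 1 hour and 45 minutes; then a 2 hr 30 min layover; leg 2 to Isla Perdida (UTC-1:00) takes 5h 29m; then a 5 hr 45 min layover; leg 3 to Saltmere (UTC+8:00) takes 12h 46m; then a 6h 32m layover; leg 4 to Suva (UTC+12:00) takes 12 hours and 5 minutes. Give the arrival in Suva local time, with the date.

Convert departure to UTC: 3:04 PM + 3:00 = 6:04 PM UTC on Oct 9.
Add 1 hour and 45 minutes leg 1 → 7:49 PM UTC.
Add 2 hours 30 minutes layover in Nordhavn → 10:19 PM UTC.
Add 5 hours 29 minutes leg 2 → 3:48 AM UTC (Oct 10).
Add 5 hours and 45 minutes layover in Isla Perdida → 9:33 AM UTC.
Add 12 hours 46 minutes leg 3 → 10:19 PM UTC.
Add 6 hours 32 minutes layover in Saltmere → 4:51 AM UTC (Oct 11).
Add 12 hours and 5 minutes leg 4 → 4:56 PM UTC.
Suva is UTC+12:00, so local arrival = 4:56 PM + 12:00 = 4:56 AM on Oct 12.

4:56 AM on October 12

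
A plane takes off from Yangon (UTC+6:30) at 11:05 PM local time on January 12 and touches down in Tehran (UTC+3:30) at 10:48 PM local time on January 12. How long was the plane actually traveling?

Tehran is 3:00 behind Yangon.
Clock-face elapsed time (ignoring zones) is −17 minutes.
Actual elapsed = −17 minutes + 3:00 = 2 hours 43 minutes.

2 hours 43 minutes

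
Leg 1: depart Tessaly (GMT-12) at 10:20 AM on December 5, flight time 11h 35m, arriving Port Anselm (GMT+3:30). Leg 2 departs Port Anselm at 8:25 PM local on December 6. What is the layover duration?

Convert departure to UTC: 10:20 AM + 12:00 = 10:20 PM UTC on Dec 5.
Add 11 hours and 35 minutes flight time → 9:55 AM UTC (Dec 6).
Port Anselm is UTC+3:30, so local arrival = 9:55 AM + 3:30 = 1:25 PM on Dec 6.
Layover = 8:25 PM − 1:25 PM = 7 hours.

7 hours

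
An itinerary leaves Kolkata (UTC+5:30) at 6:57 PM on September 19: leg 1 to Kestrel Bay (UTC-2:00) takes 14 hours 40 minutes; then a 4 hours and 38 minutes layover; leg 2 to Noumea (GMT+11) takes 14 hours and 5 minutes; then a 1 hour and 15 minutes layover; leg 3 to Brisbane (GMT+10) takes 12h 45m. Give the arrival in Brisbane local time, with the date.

Convert departure to UTC: 6:57 PM − 5:30 = 1:27 PM UTC on Sep 19.
Add 14 hours and 40 minutes leg 1 → 4:07 AM UTC (Sep 20).
Add 4 hours and 38 minutes layover in Kestrel Bay → 8:45 AM UTC.
Add 14 hours 5 minutes leg 2 → 10:50 PM UTC.
Add 1 hour and 15 minutes layover in Noumea → 12:05 AM UTC (Sep 21).
Add 12 hours 45 minutes leg 3 → 12:50 PM UTC.
Brisbane is UTC+10:00, so local arrival = 12:50 PM + 10:00 = 10:50 PM on Sep 21.

10:50 PM on September 21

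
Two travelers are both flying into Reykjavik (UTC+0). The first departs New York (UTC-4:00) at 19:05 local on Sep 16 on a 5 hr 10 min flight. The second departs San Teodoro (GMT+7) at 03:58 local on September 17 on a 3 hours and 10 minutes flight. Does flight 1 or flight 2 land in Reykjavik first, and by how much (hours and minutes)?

the second, by 4 hours 7 minutes

Flight 1 in UTC: 19:05 + 4:00 = 23:05 on Sep 16.
+5 hours 10 minutes → arrive 04:15 UTC on Sep 17.
Flight 2 in UTC: 03:58 − 7:00 = 20:58 on Sep 16.
+3 hours 10 minutes → arrive 00:08 UTC on Sep 17.
Flight 2 lands earlier by 4 hours 7 minutes.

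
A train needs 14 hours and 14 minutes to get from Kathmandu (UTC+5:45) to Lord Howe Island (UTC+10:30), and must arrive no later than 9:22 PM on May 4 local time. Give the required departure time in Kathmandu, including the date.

Target arrival in UTC: 9:22 PM − 10:30 = 10:52 AM on May 4.
Subtract 14 hours 14 minutes → departure 8:38 PM UTC on May 3.
Kathmandu is UTC+5:45: 8:38 PM + 5:45 = 2:23 AM on May 4.

2:23 AM on May 4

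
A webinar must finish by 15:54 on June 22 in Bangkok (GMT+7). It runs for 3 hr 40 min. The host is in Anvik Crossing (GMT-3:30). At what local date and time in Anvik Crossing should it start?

Target end time in UTC: 15:54 − 7:00 = 08:54 on Jun 22.
Subtract 3 hours and 40 minutes → start 05:14 UTC on Jun 22.
Anvik Crossing is UTC−3:30: 05:14 − 3:30 = 01:44 on Jun 22.

01:44 on Jun 22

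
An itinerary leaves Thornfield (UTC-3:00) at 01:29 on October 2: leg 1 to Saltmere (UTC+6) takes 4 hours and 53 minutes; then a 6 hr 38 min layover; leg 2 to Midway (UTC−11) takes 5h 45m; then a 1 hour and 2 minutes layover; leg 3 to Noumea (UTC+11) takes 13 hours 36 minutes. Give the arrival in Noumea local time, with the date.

Convert departure to UTC: 01:29 + 3:00 = 04:29 UTC on Oct 2.
Add 4 hours and 53 minutes leg 1 → 09:22 UTC.
Add 6 hours 38 minutes layover in Saltmere → 16:00 UTC.
Add 5 hours and 45 minutes leg 2 → 21:45 UTC.
Add 1 hour 2 minutes layover in Midway → 22:47 UTC.
Add 13 hours and 36 minutes leg 3 → 12:23 UTC (Oct 3).
Noumea is UTC+11:00, so local arrival = 12:23 + 11:00 = 23:23 on Oct 3.

23:23 on October 3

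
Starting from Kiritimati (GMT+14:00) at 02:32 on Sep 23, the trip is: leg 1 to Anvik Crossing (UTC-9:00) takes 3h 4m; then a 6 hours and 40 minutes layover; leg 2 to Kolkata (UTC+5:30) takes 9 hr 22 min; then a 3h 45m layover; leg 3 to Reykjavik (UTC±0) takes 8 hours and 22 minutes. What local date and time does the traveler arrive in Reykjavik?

19:45 on September 23

Convert departure to UTC: 02:32 − 14:00 = 12:32 UTC on Sep 22.
Add 3 hours and 4 minutes leg 1 → 15:36 UTC.
Add 6 hours and 40 minutes layover in Anvik Crossing → 22:16 UTC.
Add 9 hours 22 minutes leg 2 → 07:38 UTC (Sep 23).
Add 3 hours 45 minutes layover in Kolkata → 11:23 UTC.
Add 8 hours 22 minutes leg 3 → 19:45 UTC.
Reykjavik is UTC+0, so local arrival is the same: 19:45 on Sep 23.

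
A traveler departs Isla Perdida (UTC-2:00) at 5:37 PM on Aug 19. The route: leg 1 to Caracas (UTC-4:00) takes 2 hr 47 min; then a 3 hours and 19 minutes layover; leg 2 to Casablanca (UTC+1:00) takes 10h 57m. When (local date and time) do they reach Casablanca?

1:40 PM on August 20

Convert departure to UTC: 5:37 PM + 2:00 = 7:37 PM UTC on Aug 19.
Add 2 hours 47 minutes leg 1 → 10:24 PM UTC.
Add 3 hours 19 minutes layover in Caracas → 1:43 AM UTC (Aug 20).
Add 10 hours and 57 minutes leg 2 → 12:40 PM UTC.
Casablanca is UTC+1:00, so local arrival = 12:40 PM + 1:00 = 1:40 PM on Aug 20.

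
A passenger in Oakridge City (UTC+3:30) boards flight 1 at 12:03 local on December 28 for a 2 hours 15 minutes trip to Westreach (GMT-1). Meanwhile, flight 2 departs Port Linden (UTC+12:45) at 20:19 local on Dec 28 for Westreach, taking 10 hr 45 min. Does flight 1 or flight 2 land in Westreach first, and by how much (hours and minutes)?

Flight 1 in UTC: 12:03 − 3:30 = 08:33 on Dec 28.
+2 hours 15 minutes → arrive 10:48 UTC on Dec 28.
Flight 2 in UTC: 20:19 − 12:45 = 07:34 on Dec 28.
+10 hours 45 minutes → arrive 18:19 UTC on Dec 28.
Flight 1 lands earlier by 7 hours 31 minutes.

the first, by 7 hours 31 minutes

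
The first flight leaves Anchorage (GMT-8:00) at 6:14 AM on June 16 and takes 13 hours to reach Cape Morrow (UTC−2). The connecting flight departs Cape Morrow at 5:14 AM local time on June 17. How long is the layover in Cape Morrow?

Convert departure to UTC: 6:14 AM + 8:00 = 2:14 PM UTC on Jun 16.
Add 13 hours flight time → 3:14 AM UTC (Jun 17).
Cape Morrow is UTC−2:00, so local arrival = 3:14 AM − 2:00 = 1:14 AM on Jun 17.
Layover = 5:14 AM − 1:14 AM = 4 hours.

4 hours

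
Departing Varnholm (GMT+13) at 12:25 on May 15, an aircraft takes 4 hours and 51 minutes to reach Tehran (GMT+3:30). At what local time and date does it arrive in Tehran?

07:46 on May 15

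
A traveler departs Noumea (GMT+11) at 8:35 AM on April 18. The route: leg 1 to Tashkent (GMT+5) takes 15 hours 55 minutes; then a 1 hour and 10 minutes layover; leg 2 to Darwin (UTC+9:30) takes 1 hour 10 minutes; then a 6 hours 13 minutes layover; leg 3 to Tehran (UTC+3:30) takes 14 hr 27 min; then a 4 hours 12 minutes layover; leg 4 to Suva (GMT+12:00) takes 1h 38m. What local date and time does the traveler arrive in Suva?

Convert departure to UTC: 8:35 AM − 11:00 = 9:35 PM UTC on Apr 17.
Add 15 hours and 55 minutes leg 1 → 1:30 PM UTC (Apr 18).
Add 1 hour and 10 minutes layover in Tashkent → 2:40 PM UTC.
Add 1 hour and 10 minutes leg 2 → 3:50 PM UTC.
Add 6 hours and 13 minutes layover in Darwin → 10:03 PM UTC.
Add 14 hours 27 minutes leg 3 → 12:30 PM UTC (Apr 19).
Add 4 hours 12 minutes layover in Tehran → 4:42 PM UTC.
Add 1 hour 38 minutes leg 4 → 6:20 PM UTC.
Suva is UTC+12:00, so local arrival = 6:20 PM + 12:00 = 6:20 AM on Apr 20.

6:20 AM on Apr 20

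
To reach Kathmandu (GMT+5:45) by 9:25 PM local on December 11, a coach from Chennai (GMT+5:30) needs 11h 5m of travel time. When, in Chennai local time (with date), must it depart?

10:05 AM on December 11

Target arrival in UTC: 9:25 PM − 5:45 = 3:40 PM on Dec 11.
Subtract 11 hours and 5 minutes → departure 4:35 AM UTC on Dec 11.
Chennai is UTC+5:30: 4:35 AM + 5:30 = 10:05 AM on Dec 11.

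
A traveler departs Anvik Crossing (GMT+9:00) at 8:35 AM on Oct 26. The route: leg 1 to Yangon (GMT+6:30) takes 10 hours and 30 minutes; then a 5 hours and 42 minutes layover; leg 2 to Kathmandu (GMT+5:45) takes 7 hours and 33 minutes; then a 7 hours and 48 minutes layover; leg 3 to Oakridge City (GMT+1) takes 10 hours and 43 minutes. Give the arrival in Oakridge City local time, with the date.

6:51 PM on Oct 27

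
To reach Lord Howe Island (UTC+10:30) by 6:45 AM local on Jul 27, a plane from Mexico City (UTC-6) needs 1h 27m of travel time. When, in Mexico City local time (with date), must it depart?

12:48 PM on Jul 26

Target arrival in UTC: 6:45 AM − 10:30 = 8:15 PM on Jul 26.
Subtract 1 hour and 27 minutes → departure 6:48 PM UTC on Jul 26.
Mexico City is UTC−6:00: 6:48 PM − 6:00 = 12:48 PM on Jul 26.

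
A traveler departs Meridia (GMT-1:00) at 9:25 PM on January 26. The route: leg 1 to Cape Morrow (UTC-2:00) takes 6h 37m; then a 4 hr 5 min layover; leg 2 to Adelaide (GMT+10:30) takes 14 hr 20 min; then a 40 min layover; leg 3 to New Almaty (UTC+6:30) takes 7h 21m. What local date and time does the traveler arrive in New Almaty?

1:58 PM on January 28

Convert departure to UTC: 9:25 PM + 1:00 = 10:25 PM UTC on Jan 26.
Add 6 hours 37 minutes leg 1 → 5:02 AM UTC (Jan 27).
Add 4 hours 5 minutes layover in Cape Morrow → 9:07 AM UTC.
Add 14 hours 20 minutes leg 2 → 11:27 PM UTC.
Add 40 minutes layover in Adelaide → 12:07 AM UTC (Jan 28).
Add 7 hours and 21 minutes leg 3 → 7:28 AM UTC.
New Almaty is UTC+6:30, so local arrival = 7:28 AM + 6:30 = 1:58 PM on Jan 28.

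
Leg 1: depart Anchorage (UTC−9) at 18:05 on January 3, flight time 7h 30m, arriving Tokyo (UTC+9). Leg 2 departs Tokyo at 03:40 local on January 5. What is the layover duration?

Convert departure to UTC: 18:05 + 9:00 = 03:05 UTC on Jan 4.
Add 7 hours and 30 minutes flight time → 10:35 UTC.
Tokyo is UTC+9:00, so local arrival = 10:35 + 9:00 = 19:35 on Jan 4.
Layover = 03:40 − 19:35 (+1 day) = 8 hours 5 minutes.

8 hours 5 minutes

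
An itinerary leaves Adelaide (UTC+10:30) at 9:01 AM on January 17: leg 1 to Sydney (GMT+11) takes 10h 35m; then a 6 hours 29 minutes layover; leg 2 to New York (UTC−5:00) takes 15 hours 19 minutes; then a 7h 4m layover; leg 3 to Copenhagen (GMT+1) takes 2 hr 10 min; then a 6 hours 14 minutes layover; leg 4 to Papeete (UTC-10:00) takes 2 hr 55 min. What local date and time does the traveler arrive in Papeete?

Convert departure to UTC: 9:01 AM − 10:30 = 10:31 PM UTC on Jan 16.
Add 10 hours and 35 minutes leg 1 → 9:06 AM UTC (Jan 17).
Add 6 hours and 29 minutes layover in Sydney → 3:35 PM UTC.
Add 15 hours 19 minutes leg 2 → 6:54 AM UTC (Jan 18).
Add 7 hours 4 minutes layover in New York → 1:58 PM UTC.
Add 2 hours and 10 minutes leg 3 → 4:08 PM UTC.
Add 6 hours 14 minutes layover in Copenhagen → 10:22 PM UTC.
Add 2 hours 55 minutes leg 4 → 1:17 AM UTC (Jan 19).
Papeete is UTC−10:00, so local arrival = 1:17 AM − 10:00 = 3:17 PM on Jan 18.

3:17 PM on Jan 18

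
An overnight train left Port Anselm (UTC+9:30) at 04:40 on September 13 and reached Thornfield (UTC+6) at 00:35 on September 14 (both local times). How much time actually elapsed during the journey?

Departure in UTC: 04:40 − 9:30 = 19:10 on Sep 12.
Arrival in UTC: 00:35 − 6:00 = 18:35 on Sep 13.
Elapsed = 18:35 − 19:10 (+1 day) = 23 hours 25 minutes.

23 hours 25 minutes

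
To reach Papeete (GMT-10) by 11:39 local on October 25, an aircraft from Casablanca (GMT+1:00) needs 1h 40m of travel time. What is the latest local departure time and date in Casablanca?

Target arrival in UTC: 11:39 + 10:00 = 21:39 on Oct 25.
Subtract 1 hour 40 minutes → departure 19:59 UTC on Oct 25.
Casablanca is UTC+1:00: 19:59 + 1:00 = 20:59 on Oct 25.

20:59 on October 25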